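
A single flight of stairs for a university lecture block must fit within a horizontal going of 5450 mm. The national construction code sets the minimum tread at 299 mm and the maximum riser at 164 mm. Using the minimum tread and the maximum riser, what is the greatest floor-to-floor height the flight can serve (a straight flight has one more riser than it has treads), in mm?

3116 mm

Treads that fit: ⌊5450 / 299⌋ = 18.
Risers = treads + 1 = 19.
Maximum height = 19 × 164 = 3116 mm.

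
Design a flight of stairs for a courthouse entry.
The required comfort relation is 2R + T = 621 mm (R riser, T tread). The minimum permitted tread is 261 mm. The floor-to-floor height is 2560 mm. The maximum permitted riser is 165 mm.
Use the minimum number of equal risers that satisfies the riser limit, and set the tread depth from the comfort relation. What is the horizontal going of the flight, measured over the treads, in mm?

4515 mm

2560 / 165 = 15.52, so 16 risers are needed.
Each riser is 2560/16 = 160 mm (≤ 165 mm).
T = 621 − 2·160 = 301 mm, which satisfies the 261 mm minimum.
Going = (16 − 1) × 301 = 4515 mm.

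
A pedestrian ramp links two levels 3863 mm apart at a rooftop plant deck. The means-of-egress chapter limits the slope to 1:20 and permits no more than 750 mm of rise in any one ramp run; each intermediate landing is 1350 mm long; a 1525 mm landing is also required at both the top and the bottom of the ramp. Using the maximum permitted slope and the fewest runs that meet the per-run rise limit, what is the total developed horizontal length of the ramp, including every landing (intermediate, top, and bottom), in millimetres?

At most 750 each: 3863/750 = 5.15, giving 6 ramp runs. That means 5 intermediate landings.
Ramp run (horizontal) at 1:20: 3863 × 20 = 77260 mm.
5 intermediate landings contribute 5 × 1350 = 6750 mm.
Top and bottom landings: 2 × 1525 = 3050 mm.
Total = 77260 + 6750 + 3050 = 87060 mm.

87060 mm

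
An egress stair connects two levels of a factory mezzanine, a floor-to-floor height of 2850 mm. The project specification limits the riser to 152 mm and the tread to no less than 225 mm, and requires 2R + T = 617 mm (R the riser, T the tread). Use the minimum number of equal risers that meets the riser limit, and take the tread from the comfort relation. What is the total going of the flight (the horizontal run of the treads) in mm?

2850 / 152 = 18.75, so 19 risers are needed.
Riser R = 2850 / 19 = 150 mm, within the 152 mm limit.
From 2R + T = 617: T = 617 − 300 = 317 mm.
Treads = 19 − 1 = 18; going = 18 × 317 = 5706 mm.

5706 mm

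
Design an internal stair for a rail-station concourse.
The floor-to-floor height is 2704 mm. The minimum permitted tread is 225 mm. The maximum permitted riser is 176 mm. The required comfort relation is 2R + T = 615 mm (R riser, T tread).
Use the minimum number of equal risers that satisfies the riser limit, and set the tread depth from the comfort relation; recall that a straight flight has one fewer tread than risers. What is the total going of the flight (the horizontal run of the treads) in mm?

4155 mm

2704 / 176 = 15.36, so 16 risers are needed.
R = 2704 ÷ 16 = 169 mm.
From 2R + T = 615: T = 615 − 338 = 277 mm.
Treads = 16 − 1 = 15; going = 15 × 277 = 4155 mm.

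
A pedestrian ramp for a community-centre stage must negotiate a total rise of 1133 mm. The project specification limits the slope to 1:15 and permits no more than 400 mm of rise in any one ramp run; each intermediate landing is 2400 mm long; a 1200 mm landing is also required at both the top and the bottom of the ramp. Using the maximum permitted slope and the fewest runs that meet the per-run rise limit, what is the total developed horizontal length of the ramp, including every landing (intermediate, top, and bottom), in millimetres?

At most 400 each: 1133/400 = 2.83, giving 3 ramp runs. That means 2 intermediate landings.
Horizontal run for 1133 mm of rise at 1:15 is 1133 × 15 = 16995 mm.
Intermediate landings: 2 × 2400 = 4800 mm.
Top and bottom landings: 2 × 1200 = 2400 mm.
Total = 16995 + 4800 + 2400 = 24195 mm.

24195 mm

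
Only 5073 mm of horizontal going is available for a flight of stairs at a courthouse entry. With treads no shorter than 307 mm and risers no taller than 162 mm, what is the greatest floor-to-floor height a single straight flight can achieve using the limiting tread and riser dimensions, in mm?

2754 mm

5073 / 307 = 16.52, so 16 treads fit.
Risers = treads + 1 = 17.
Maximum height = 17 × 162 = 2754 mm.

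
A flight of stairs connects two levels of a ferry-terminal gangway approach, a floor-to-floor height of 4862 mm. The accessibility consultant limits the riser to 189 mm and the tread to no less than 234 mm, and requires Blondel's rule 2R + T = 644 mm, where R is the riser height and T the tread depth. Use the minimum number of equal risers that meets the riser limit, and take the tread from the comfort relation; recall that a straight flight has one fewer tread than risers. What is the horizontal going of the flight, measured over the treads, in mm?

6750 mm

⌈4862/189⌉ = 26 risers.
Each riser is 4862/26 = 187 mm (≤ 189 mm).
From 2R + T = 644: T = 644 − 374 = 270 mm.
Treads = 26 − 1 = 25; going = 25 × 270 = 6750 mm.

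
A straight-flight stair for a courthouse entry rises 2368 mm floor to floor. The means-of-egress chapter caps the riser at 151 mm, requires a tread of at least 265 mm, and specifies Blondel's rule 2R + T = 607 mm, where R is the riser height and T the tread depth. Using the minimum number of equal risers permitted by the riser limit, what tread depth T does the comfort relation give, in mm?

⌈2368/151⌉ = 16 risers.
Each riser is 2368/16 = 148 mm (≤ 151 mm).
Tread T = 607 − 2 × 148 = 311 mm (≥ 265 mm).

311 mm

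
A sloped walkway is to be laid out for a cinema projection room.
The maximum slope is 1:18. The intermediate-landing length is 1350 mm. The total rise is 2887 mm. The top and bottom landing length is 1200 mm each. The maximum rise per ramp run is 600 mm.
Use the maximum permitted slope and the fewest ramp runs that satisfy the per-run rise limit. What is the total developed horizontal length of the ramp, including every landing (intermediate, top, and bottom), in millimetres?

2887 / 600 = 4.812 → round up to 5 ramp runs. That means 4 intermediate landings.
Ramp run (horizontal) at 1:18: 2887 × 18 = 51966 mm.
Intermediate landings: 4 × 1350 = 5400 mm.
Top and bottom landings: 2 × 1200 = 2400 mm.
Total = 51966 + 5400 + 2400 = 59766 mm.

59766 mm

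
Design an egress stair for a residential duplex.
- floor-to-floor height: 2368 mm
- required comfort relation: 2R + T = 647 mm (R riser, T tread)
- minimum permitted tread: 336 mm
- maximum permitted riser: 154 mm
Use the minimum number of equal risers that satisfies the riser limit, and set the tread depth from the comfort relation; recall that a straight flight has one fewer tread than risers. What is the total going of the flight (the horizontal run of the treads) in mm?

5265 mm

At most 154 each: 2368/154 = 15.38, giving 16 risers.
R = 2368 ÷ 16 = 148 mm.
Tread T = 647 − 2 × 148 = 351 mm (≥ 336 mm).
Treads = 16 − 1 = 15; going = 15 × 351 = 5265 mm.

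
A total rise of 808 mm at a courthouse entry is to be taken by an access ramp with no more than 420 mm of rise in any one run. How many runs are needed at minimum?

2 runs

808 / 420 = 1.92, so 2 ramp runs are needed.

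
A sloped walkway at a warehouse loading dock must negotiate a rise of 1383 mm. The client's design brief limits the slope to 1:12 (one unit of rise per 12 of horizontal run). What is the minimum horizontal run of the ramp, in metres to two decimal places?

16.60 m

Run = rise × 12 = 1383 × 12 = 16596 mm.
16596 mm = 16.60 m.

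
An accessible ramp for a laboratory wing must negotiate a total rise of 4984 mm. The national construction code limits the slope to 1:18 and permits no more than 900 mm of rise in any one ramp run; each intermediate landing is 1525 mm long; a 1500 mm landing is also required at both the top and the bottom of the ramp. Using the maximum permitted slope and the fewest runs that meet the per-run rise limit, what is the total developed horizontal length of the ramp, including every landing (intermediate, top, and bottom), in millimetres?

100337 mm

4984 / 900 = 5.538 → round up to 6 ramp runs. That means 5 intermediate landings.
Horizontal run for 4984 mm of rise at 1:18 is 4984 × 18 = 89712 mm.
5 intermediate landings contribute 5 × 1525 = 7625 mm.
Top and bottom landings: 2 × 1500 = 3000 mm.
Total = 89712 + 7625 + 3000 = 100337 mm.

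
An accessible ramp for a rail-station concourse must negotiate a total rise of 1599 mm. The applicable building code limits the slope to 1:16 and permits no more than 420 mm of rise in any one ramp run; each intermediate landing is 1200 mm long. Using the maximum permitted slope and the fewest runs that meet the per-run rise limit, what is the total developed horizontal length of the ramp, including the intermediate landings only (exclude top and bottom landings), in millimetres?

1599 / 420 = 3.81, so 4 ramp runs are needed. That means 3 intermediate landings.
Ramp run (horizontal) at 1:16: 1599 × 16 = 25584 mm.
3 intermediate landings contribute 3 × 1200 = 3600 mm.
Total developed length = 25584 + 3600 = 29184 mm.

29184 mm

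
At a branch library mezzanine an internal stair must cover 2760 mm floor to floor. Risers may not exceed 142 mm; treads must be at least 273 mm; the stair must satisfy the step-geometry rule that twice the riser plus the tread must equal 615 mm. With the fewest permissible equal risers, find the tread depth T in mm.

2760 / 142 = 19.44, so 20 risers are needed.
R = 2760 ÷ 20 = 138 mm.
T = 615 − 2·138 = 339 mm, which satisfies the 273 mm minimum.

339 mm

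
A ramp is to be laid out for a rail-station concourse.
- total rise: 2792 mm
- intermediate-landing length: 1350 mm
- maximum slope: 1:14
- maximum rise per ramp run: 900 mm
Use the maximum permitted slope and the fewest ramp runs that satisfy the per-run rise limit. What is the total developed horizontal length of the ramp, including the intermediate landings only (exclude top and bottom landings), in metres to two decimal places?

43.14 m

2792 / 900 = 3.10, so 4 ramp runs are needed. That means 3 intermediate landings.
Ramp run (horizontal) at 1:14: 2792 × 14 = 39088 mm.
3 intermediate landings contribute 3 × 1350 = 4050 mm.
Total developed length = 39088 + 4050 = 43138 mm.
= 43.14 m.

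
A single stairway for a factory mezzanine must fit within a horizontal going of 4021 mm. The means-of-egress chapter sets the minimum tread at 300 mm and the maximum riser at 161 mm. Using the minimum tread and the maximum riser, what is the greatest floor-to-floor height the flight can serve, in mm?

2254 mm

4021 / 300 = 13.40, so 13 treads fit.
Risers = treads + 1 = 14.
Maximum height = 14 × 161 = 2254 mm.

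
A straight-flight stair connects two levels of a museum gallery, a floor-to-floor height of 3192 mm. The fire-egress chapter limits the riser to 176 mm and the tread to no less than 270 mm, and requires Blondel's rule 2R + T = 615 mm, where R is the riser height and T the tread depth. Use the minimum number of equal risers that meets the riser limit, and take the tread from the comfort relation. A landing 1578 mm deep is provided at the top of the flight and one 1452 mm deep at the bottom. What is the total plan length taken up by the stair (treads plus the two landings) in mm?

8052 mm

3192 / 176 = 18.136 → round up to 19 risers.
Each riser is 3192/19 = 168 mm (≤ 176 mm).
T = 615 − 2·168 = 279 mm, which satisfies the 270 mm minimum.
Going = (19 − 1) × 279 = 5022 mm.
Add landings: 5022 + 1578 + 1452 = 8052 mm.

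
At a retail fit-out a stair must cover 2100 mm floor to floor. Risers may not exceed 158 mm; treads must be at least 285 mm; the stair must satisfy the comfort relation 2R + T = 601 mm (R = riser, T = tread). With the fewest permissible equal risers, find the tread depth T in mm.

301 mm

2100 / 158 = 13.291 → round up to 14 risers.
Each riser is 2100/14 = 150 mm (≤ 158 mm).
T = 601 − 2·150 = 301 mm, which satisfies the 285 mm minimum.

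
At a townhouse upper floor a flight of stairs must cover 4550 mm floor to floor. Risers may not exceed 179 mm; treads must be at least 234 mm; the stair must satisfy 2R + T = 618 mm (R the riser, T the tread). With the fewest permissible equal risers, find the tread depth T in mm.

⌈4550/179⌉ = 26 risers.
Riser R = 4550 / 26 = 175 mm, within the 179 mm limit.
Tread T = 618 − 2 × 175 = 268 mm (≥ 234 mm).

268 mm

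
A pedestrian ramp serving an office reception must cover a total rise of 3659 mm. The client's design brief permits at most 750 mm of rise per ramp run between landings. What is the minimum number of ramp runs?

5 runs

⌈3659/750⌉ = 5 ramp runs.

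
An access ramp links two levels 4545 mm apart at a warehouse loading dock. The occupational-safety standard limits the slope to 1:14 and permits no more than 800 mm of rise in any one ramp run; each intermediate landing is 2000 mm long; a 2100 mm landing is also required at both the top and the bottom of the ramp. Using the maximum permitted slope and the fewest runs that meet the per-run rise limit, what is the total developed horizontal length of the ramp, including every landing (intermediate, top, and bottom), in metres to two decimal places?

77.83 m

At most 800 each: 4545/800 = 5.68, giving 6 ramp runs. That means 5 intermediate landings.
Horizontal run for 4545 mm of rise at 1:14 is 4545 × 14 = 63630 mm.
Intermediate landings: 5 × 2000 = 10000 mm.
Top and bottom landings: 2 × 2100 = 4200 mm.
Total = 63630 + 10000 + 4200 = 77830 mm.
= 77.83 m.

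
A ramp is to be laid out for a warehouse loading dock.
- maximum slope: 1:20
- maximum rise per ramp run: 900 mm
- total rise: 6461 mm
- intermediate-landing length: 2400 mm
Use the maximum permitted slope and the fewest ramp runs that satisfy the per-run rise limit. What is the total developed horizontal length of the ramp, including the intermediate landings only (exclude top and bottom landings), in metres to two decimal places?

146.02 m

⌈6461/900⌉ = 8 ramp runs. That means 7 intermediate landings.
Ramp run (horizontal) at 1:20: 6461 × 20 = 129220 mm.
Intermediate landings: 7 × 2400 = 16800 mm.
Total developed length = 129220 + 16800 = 146020 mm.
= 146.02 m.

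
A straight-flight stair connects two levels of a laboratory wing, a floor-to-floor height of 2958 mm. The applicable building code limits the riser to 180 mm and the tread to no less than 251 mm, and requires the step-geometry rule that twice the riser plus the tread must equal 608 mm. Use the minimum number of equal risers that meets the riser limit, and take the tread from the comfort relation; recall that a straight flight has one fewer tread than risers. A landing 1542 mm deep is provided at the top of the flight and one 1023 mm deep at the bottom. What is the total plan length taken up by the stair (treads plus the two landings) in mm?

6725 mm

2958 / 180 = 16.43, so 17 risers are needed.
Riser R = 2958 / 17 = 174 mm, within the 180 mm limit.
From 2R + T = 608: T = 608 − 348 = 260 mm.
17 risers give 16 treads; going = 16 × 260 = 4160 mm.
Add landings: 4160 + 1542 + 1023 = 6725 mm.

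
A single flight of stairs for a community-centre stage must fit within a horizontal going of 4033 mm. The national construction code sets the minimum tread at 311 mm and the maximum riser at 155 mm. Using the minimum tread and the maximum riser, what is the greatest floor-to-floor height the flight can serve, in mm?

2015 mm

Treads that fit: ⌊4033 / 311⌋ = 12.
Risers = treads + 1 = 13.
Maximum height = 13 × 155 = 2015 mm.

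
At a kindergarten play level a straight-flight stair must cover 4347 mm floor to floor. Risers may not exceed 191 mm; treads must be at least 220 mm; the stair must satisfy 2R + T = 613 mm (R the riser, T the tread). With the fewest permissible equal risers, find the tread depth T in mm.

235 mm

At most 191 each: 4347/191 = 22.76, giving 23 risers.
R = 4347 ÷ 23 = 189 mm.
Tread T = 613 − 2 × 189 = 235 mm (≥ 220 mm).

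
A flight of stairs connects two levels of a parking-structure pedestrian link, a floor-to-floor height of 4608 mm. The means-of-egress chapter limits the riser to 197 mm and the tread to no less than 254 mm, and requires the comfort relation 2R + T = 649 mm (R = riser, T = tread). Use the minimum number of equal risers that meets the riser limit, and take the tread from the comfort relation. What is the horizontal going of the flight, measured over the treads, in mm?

4608 / 197 = 23.39, so 24 risers are needed.
Riser R = 4608 / 24 = 192 mm, within the 197 mm limit.
From 2R + T = 649: T = 649 − 384 = 265 mm.
Treads = 24 − 1 = 23; going = 23 × 265 = 6095 mm.

6095 mm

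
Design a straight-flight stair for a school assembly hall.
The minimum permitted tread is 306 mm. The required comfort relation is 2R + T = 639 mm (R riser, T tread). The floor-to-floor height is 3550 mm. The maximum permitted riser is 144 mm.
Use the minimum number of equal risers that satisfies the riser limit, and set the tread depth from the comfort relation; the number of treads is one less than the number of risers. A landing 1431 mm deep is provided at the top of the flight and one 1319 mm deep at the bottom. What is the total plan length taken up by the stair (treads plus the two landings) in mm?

11270 mm

At most 144 each: 3550/144 = 24.65, giving 25 risers.
R = 3550 ÷ 25 = 142 mm.
Tread T = 639 − 2 × 142 = 355 mm (≥ 306 mm).
Treads = 25 − 1 = 24; going = 24 × 355 = 8520 mm.
Add landings: 8520 + 1431 + 1319 = 11270 mm.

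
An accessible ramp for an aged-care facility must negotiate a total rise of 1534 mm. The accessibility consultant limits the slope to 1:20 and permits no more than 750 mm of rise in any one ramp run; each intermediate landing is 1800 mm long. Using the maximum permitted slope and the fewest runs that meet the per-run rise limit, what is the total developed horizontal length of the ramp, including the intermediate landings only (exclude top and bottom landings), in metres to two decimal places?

1534 / 750 = 2.05, so 3 ramp runs are needed. That means 2 intermediate landings.
Horizontal run for 1534 mm of rise at 1:20 is 1534 × 20 = 30680 mm.
Intermediate landings: 2 × 1800 = 3600 mm.
Developed length = 30680 + 3600 = 34280 mm.
= 34.28 m.

34.28 m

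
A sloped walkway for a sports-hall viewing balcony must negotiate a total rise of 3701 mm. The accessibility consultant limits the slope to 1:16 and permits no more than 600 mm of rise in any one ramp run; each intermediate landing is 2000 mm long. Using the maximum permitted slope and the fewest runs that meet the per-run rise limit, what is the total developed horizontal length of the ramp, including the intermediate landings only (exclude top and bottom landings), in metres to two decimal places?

71.22 m

⌈3701/600⌉ = 7 ramp runs. That means 6 intermediate landings.
Horizontal run for 3701 mm of rise at 1:16 is 3701 × 16 = 59216 mm.
Intermediate landings: 6 × 2000 = 12000 mm.
Developed length = 59216 + 12000 = 71216 mm.
= 71.22 m.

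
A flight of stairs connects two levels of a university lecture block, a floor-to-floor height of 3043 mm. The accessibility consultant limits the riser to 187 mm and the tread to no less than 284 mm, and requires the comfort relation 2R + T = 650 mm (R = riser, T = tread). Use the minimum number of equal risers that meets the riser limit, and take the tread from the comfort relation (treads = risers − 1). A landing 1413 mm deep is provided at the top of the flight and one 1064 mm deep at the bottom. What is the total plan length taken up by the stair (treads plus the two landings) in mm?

At most 187 each: 3043/187 = 16.27, giving 17 risers.
Riser R = 3043 / 17 = 179 mm, within the 187 mm limit.
T = 650 − 2·179 = 292 mm, which satisfies the 284 mm minimum.
Going = (17 − 1) × 292 = 4672 mm.
Enclosure = 4672 + 1413 + 1064 = 7149 mm.

7149 mm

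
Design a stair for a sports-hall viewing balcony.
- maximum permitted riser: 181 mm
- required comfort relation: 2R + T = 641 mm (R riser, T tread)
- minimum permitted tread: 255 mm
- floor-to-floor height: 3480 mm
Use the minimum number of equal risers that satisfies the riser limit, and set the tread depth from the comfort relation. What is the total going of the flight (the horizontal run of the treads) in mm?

5567 mm

At most 181 each: 3480/181 = 19.23, giving 20 risers.
Riser R = 3480 / 20 = 174 mm, within the 181 mm limit.
T = 641 − 2·174 = 293 mm, which satisfies the 255 mm minimum.
Treads = 20 − 1 = 19; going = 19 × 293 = 5567 mm.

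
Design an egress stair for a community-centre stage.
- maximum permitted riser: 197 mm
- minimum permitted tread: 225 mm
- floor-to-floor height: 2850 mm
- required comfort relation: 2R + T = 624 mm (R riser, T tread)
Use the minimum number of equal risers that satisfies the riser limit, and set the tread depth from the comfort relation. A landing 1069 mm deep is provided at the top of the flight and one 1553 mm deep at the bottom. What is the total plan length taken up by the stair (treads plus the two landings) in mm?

⌈2850/197⌉ = 15 risers.
Riser R = 2850 / 15 = 190 mm, within the 197 mm limit.
From 2R + T = 624: T = 624 − 380 = 244 mm.
Going = (15 − 1) × 244 = 3416 mm.
Add landings: 3416 + 1069 + 1553 = 6038 mm.

6038 mm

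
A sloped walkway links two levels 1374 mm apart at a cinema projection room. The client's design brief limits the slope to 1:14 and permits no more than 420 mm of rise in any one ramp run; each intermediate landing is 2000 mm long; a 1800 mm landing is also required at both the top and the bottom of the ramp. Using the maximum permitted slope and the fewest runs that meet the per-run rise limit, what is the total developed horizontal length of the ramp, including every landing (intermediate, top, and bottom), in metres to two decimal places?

1374 / 420 = 3.27, so 4 ramp runs are needed. That means 3 intermediate landings.
Ramp run (horizontal) at 1:14: 1374 × 14 = 19236 mm.
Intermediate landings: 3 × 2000 = 6000 mm.
Top and bottom landings: 2 × 1800 = 3600 mm.
Total = 19236 + 6000 + 3600 = 28836 mm.
= 28.84 m.

28.84 m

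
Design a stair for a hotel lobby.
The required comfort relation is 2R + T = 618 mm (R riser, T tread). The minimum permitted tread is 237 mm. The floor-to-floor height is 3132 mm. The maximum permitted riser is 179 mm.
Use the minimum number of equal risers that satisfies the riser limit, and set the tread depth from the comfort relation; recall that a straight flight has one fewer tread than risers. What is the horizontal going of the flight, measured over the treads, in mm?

3132 / 179 = 17.50, so 18 risers are needed.
R = 3132 ÷ 18 = 174 mm.
T = 618 − 2·174 = 270 mm, which satisfies the 237 mm minimum.
Treads = 18 − 1 = 17; going = 17 × 270 = 4590 mm.

4590 mm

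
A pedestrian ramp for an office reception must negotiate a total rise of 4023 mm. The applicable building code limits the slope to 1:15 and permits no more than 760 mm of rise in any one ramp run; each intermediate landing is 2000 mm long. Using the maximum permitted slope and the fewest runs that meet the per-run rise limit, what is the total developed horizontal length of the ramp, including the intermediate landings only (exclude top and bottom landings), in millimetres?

70345 mm

⌈4023/760⌉ = 6 ramp runs. That means 5 intermediate landings.
Horizontal run for 4023 mm of rise at 1:15 is 4023 × 15 = 60345 mm.
Intermediate landings: 5 × 2000 = 10000 mm.
Total developed length = 60345 + 10000 = 70345 mm.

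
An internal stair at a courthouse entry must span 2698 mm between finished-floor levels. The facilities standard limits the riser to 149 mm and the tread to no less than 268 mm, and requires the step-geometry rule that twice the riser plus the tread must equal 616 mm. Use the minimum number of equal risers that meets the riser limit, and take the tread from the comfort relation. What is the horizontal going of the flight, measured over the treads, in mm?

5976 mm

⌈2698/149⌉ = 19 risers.
R = 2698 ÷ 19 = 142 mm.
T = 616 − 2·142 = 332 mm, which satisfies the 268 mm minimum.
19 risers give 18 treads; going = 18 × 332 = 5976 mm.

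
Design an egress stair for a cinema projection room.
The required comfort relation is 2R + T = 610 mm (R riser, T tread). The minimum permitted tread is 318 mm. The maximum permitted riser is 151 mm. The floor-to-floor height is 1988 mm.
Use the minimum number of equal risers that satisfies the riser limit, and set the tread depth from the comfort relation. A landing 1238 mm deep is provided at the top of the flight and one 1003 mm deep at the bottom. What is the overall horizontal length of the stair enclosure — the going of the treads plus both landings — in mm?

6479 mm

1988 / 151 = 13.166 → round up to 14 risers.
Riser R = 1988 / 14 = 142 mm, within the 151 mm limit.
Tread T = 610 − 2 × 142 = 326 mm (≥ 318 mm).
Going = (14 − 1) × 326 = 4238 mm.
Add landings: 4238 + 1238 + 1003 = 6479 mm.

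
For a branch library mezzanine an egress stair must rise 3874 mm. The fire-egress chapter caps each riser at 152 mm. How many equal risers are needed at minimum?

26 risers

3874 / 152 = 25.487 → round up to 26 risers.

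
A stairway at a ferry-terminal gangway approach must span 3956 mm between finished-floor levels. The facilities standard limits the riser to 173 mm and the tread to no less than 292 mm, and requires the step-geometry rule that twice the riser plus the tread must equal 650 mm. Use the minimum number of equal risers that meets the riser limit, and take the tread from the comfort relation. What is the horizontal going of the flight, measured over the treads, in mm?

6732 mm

⌈3956/173⌉ = 23 risers.
Riser R = 3956 / 23 = 172 mm, within the 173 mm limit.
Tread T = 650 − 2 × 172 = 306 mm (≥ 292 mm).
Treads = 23 − 1 = 22; going = 22 × 306 = 6732 mm.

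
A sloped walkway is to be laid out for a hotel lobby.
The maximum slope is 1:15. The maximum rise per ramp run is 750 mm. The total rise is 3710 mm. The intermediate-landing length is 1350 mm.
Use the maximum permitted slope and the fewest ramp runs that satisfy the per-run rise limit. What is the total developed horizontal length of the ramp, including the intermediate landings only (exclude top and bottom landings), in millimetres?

⌈3710/750⌉ = 5 ramp runs. That means 4 intermediate landings.
Horizontal run for 3710 mm of rise at 1:15 is 3710 × 15 = 55650 mm.
Intermediate landings: 4 × 1350 = 5400 mm.
Total developed length = 55650 + 5400 = 61050 mm.

61050 mm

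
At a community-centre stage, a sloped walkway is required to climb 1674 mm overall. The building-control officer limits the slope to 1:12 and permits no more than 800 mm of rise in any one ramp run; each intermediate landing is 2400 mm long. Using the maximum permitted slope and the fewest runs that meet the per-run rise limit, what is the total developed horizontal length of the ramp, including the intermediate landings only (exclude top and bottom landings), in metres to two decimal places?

24.89 m

1674 / 800 = 2.09, so 3 ramp runs are needed. That means 2 intermediate landings.
Horizontal run for 1674 mm of rise at 1:12 is 1674 × 12 = 20088 mm.
2 intermediate landings contribute 2 × 2400 = 4800 mm.
Total developed length = 20088 + 4800 = 24888 mm.
= 24.89 m.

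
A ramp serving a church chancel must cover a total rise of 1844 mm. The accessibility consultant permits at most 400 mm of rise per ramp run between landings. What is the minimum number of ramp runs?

⌈1844/400⌉ = 5 ramp runs.

5 runs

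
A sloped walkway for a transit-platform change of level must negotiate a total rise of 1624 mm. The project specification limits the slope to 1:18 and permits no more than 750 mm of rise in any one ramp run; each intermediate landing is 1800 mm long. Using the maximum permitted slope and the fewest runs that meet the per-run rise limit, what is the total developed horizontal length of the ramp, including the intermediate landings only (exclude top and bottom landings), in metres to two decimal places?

⌈1624/750⌉ = 3 ramp runs. That means 2 intermediate landings.
Horizontal run for 1624 mm of rise at 1:18 is 1624 × 18 = 29232 mm.
2 intermediate landings contribute 2 × 1800 = 3600 mm.
Developed length = 29232 + 3600 = 32832 mm.
= 32.83 m.

32.83 m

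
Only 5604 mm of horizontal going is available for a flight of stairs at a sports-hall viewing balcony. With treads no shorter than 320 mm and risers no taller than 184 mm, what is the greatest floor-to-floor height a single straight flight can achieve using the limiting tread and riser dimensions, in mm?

Treads that fit: ⌊5604 / 320⌋ = 17.
Risers = treads + 1 = 18.
Maximum height = 18 × 184 = 3312 mm.

3312 mm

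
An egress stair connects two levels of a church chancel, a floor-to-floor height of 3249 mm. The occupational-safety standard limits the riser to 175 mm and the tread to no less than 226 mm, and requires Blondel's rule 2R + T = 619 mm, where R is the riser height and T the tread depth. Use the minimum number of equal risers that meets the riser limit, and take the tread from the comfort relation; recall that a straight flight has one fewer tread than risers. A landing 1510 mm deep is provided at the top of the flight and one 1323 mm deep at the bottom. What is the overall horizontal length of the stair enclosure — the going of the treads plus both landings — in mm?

At most 175 each: 3249/175 = 18.57, giving 19 risers.
Each riser is 3249/19 = 171 mm (≤ 175 mm).
From 2R + T = 619: T = 619 − 342 = 277 mm.
19 risers give 18 treads; going = 18 × 277 = 4986 mm.
Enclosure = 4986 + 1510 + 1323 = 7819 mm.

7819 mm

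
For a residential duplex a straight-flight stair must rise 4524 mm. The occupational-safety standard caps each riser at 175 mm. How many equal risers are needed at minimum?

26 risers

4524 / 175 = 25.85, so 26 risers are needed.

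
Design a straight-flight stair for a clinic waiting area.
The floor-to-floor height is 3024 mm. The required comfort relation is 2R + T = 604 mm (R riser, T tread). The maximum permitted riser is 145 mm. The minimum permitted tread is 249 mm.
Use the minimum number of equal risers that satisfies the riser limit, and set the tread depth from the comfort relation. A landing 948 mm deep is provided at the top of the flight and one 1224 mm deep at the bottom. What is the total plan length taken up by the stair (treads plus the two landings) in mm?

⌈3024/145⌉ = 21 risers.
R = 3024 ÷ 21 = 144 mm.
Tread T = 604 − 2 × 144 = 316 mm (≥ 249 mm).
Going = (21 − 1) × 316 = 6320 mm.
Add landings: 6320 + 948 + 1224 = 8492 mm.

8492 mm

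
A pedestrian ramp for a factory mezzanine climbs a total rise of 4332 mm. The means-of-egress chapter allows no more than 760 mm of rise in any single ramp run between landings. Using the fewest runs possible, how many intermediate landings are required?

4332 / 760 = 5.70, so 6 ramp runs are needed.
6 runs are separated by 5 intermediate landings.

5 intermediate landings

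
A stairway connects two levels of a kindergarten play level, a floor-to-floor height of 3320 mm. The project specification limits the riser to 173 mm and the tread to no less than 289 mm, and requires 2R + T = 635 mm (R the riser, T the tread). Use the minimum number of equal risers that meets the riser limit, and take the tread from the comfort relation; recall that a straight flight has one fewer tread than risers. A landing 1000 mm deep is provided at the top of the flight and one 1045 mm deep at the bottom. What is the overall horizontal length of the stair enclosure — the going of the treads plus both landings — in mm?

7802 mm

⌈3320/173⌉ = 20 risers.
Each riser is 3320/20 = 166 mm (≤ 173 mm).
From 2R + T = 635: T = 635 − 332 = 303 mm.
Going = (20 − 1) × 303 = 5757 mm.
Add landings: 5757 + 1000 + 1045 = 7802 mm.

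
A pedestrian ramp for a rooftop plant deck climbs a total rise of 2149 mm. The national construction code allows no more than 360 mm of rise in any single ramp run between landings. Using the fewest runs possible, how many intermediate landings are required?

5 intermediate landings

2149 / 360 = 5.969 → round up to 6 ramp runs.
6 runs are separated by 5 intermediate landings.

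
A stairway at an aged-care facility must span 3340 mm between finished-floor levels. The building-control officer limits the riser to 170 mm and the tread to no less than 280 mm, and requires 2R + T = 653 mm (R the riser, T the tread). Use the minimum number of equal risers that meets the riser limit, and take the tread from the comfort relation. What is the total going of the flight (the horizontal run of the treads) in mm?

6061 mm

At most 170 each: 3340/170 = 19.65, giving 20 risers.
R = 3340 ÷ 20 = 167 mm.
T = 653 − 2·167 = 319 mm, which satisfies the 280 mm minimum.
Going = (20 − 1) × 319 = 6061 mm.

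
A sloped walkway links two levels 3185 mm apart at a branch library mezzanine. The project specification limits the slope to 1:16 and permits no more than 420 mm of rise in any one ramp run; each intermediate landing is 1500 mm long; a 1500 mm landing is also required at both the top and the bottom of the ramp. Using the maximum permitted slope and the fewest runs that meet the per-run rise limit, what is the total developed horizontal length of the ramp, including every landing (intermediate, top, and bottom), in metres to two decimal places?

3185 / 420 = 7.58, so 8 ramp runs are needed. That means 7 intermediate landings.
Ramp run (horizontal) at 1:16: 3185 × 16 = 50960 mm.
Intermediate landings: 7 × 1500 = 10500 mm.
Top and bottom landings: 2 × 1500 = 3000 mm.
Total = 50960 + 10500 + 3000 = 64460 mm.
= 64.46 m.

64.46 m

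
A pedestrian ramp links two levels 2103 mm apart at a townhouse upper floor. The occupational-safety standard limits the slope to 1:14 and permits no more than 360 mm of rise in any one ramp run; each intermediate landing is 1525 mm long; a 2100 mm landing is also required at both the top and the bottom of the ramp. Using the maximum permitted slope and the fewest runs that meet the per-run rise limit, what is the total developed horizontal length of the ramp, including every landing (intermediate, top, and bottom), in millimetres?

At most 360 each: 2103/360 = 5.84, giving 6 ramp runs. That means 5 intermediate landings.
Horizontal run for 2103 mm of rise at 1:14 is 2103 × 14 = 29442 mm.
5 intermediate landings contribute 5 × 1525 = 7625 mm.
Top and bottom landings: 2 × 2100 = 4200 mm.
Total = 29442 + 7625 + 4200 = 41267 mm.

41267 mm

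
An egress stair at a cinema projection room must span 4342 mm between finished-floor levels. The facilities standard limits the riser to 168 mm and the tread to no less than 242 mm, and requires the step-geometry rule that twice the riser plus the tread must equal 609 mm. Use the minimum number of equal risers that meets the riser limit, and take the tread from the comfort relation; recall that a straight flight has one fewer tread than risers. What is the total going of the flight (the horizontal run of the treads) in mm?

4342 / 168 = 25.85, so 26 risers are needed.
Riser R = 4342 / 26 = 167 mm, within the 168 mm limit.
Tread T = 609 − 2 × 167 = 275 mm (≥ 242 mm).
Treads = 26 − 1 = 25; going = 25 × 275 = 6875 mm.

6875 mm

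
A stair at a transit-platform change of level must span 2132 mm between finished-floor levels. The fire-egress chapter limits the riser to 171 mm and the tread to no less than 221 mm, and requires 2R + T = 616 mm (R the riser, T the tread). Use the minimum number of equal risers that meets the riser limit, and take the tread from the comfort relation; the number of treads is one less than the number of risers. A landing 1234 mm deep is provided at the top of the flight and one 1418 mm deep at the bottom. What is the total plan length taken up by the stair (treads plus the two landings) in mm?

6108 mm

At most 171 each: 2132/171 = 12.47, giving 13 risers.
R = 2132 ÷ 13 = 164 mm.
Tread T = 616 − 2 × 164 = 288 mm (≥ 221 mm).
Going = (13 − 1) × 288 = 3456 mm.
Add landings: 3456 + 1234 + 1418 = 6108 mm.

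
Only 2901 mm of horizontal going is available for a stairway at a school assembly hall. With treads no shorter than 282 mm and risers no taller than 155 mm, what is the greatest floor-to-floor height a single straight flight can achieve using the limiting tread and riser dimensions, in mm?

Treads that fit: ⌊2901 / 282⌋ = 10.
Risers = treads + 1 = 11.
Maximum height = 11 × 155 = 1705 mm.

1705 mm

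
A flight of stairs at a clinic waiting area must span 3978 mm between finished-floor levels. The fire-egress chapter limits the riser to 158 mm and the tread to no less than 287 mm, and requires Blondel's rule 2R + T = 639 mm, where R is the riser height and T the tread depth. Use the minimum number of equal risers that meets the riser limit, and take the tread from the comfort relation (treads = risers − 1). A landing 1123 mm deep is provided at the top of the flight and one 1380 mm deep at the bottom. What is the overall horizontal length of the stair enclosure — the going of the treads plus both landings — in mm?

10828 mm

3978 / 158 = 25.177 → round up to 26 risers.
Each riser is 3978/26 = 153 mm (≤ 158 mm).
From 2R + T = 639: T = 639 − 306 = 333 mm.
26 risers give 25 treads; going = 25 × 333 = 8325 mm.
Enclosure = 8325 + 1123 + 1380 = 10828 mm.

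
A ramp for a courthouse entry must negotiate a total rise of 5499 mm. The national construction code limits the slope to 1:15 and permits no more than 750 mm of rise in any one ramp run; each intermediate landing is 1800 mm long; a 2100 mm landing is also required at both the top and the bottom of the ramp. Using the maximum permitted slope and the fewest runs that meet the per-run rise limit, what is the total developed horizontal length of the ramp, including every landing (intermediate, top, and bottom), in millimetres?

5499 / 750 = 7.33, so 8 ramp runs are needed. That means 7 intermediate landings.
Ramp run (horizontal) at 1:15: 5499 × 15 = 82485 mm.
Intermediate landings: 7 × 1800 = 12600 mm.
Top and bottom landings: 2 × 2100 = 4200 mm.
Total = 82485 + 12600 + 4200 = 99285 mm.

99285 mm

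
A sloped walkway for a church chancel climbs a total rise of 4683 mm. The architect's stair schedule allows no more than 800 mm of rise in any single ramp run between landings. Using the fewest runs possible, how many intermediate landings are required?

4683 / 800 = 5.85, so 6 ramp runs are needed.
6 runs are separated by 5 intermediate landings.

5 intermediate landings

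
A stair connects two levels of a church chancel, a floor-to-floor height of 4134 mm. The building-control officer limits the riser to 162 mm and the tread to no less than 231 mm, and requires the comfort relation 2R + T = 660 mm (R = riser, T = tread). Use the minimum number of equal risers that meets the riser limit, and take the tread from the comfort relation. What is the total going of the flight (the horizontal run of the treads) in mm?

At most 162 each: 4134/162 = 25.52, giving 26 risers.
Each riser is 4134/26 = 159 mm (≤ 162 mm).
T = 660 − 2·159 = 342 mm, which satisfies the 231 mm minimum.
26 risers give 25 treads; going = 25 × 342 = 8550 mm.

8550 mm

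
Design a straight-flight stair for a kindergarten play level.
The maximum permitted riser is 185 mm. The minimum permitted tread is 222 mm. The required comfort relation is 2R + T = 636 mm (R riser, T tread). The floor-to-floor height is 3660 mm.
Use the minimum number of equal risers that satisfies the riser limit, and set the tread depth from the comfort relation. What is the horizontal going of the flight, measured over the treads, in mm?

3660 / 185 = 19.78, so 20 risers are needed.
Each riser is 3660/20 = 183 mm (≤ 185 mm).
Tread T = 636 − 2 × 183 = 270 mm (≥ 222 mm).
20 risers give 19 treads; going = 19 × 270 = 5130 mm.

5130 mm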